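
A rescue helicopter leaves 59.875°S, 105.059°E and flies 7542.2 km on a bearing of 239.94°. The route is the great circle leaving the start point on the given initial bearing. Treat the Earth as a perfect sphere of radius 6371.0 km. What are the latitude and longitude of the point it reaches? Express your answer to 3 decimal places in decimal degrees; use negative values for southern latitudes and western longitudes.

Angular distance δ = d/R = 7542.2 / 6371 = 1.183833 rad.
Start latitude φ₁ = -1.045016 rad; initial bearing θ = 4.187743 rad.
Applying the spherical law of cosines for sides, sin φ₂ = sin φ₁ cos δ + cos φ₁ sin δ cos θ = -0.559217, so φ₂ = -34.002°.
For the longitude increment, Δλ = atan2( sin θ sin δ cos φ₁, cos δ − sin φ₁ sin φ₂ ) = atan2(-0.402266, -0.106307) = -104.803°.
Hence λ₂ = 105.059° + -104.803° = 0.256°.

latitude -34.002°, longitude 0.256°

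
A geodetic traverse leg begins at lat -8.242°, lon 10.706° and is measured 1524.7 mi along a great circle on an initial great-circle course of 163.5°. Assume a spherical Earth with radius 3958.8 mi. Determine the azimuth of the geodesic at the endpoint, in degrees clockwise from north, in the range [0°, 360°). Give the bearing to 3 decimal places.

Angular distance δ = d/R = 1524.7 / 3958.8 = 0.385142 rad.
Converting: φ₁ = -0.143850 rad, θ = 2.853613 rad.
Destination latitude: φ₂ = arcsin( sin φ₁ cos δ + cos φ₁ sin δ cos θ ) = arcsin(-0.489352) = -29.298°.
Δλ = atan2( sin θ sin δ cos φ₁ , cos δ − sin φ₁ sin φ₂ ) = atan2(0.105600, 0.856594) = 0.122660 rad = 7.028°.
Hence λ₂ = 10.706° + 7.028° = 17.734°.
The forward bearing on arrival equals the back-azimuth from the destination plus 180°.
Back-azimuth from P₂ (-29.298°, 17.734°) to P₁ (-8.242°, 10.706°), with Δλ' = λ₁ − λ₂ = -7.028°: atan2( sin Δλ' cos φ₁ , cos φ₂ sin φ₁ − sin φ₂ cos φ₁ cos Δλ' ) = 341.197°.
Final bearing = (341.197° + 180°) mod 360° = 161.197°.

final bearing 161.197°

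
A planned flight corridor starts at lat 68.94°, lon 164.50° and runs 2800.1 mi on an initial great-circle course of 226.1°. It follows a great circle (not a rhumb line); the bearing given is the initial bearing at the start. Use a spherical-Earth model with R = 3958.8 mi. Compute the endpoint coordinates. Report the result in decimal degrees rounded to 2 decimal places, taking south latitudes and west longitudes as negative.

latitude 33.19°, longitude 130.48°

δ = 2800.1/3958.8 = 0.707310 rad (40.5259°).
Start latitude φ₁ = 1.203230 rad; initial bearing θ = 3.946189 rad.
Applying the spherical law of cosines for sides, sin φ₂ = sin φ₁ cos δ + cos φ₁ sin δ cos θ = 0.547431, so φ₂ = 33.19°.
Δλ = atan2( sin θ sin δ cos φ₁ , cos δ − sin φ₁ sin φ₂ ) = atan2(-0.168248, 0.249247) = -0.593768 rad = -34.02°.
Hence λ₂ = 164.50° + -34.02° = 130.48°.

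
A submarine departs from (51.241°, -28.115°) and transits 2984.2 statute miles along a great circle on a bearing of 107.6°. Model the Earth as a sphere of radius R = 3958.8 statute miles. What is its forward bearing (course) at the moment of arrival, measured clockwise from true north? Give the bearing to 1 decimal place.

final bearing 138.4°

Angular distance δ = d/R = 2984.2 / 3958.8 = 0.753814 rad.
With φ₁ = 51.241° = 0.894324 rad and θ = 107.6° = 1.877974 rad:
sin φ₂ = sin φ₁ cos δ + cos φ₁ sin δ cos θ = (0.779786)(0.729084) + (0.626046)(0.684425)(-0.302370) = 0.438969
φ₂ = asin(0.438969) = 0.454451 rad = 26.038°.
Then Δλ = atan2(0.408424, 0.386781) = 0.812608 rad, from sin θ sin δ cos φ₁ over cos δ − sin φ₁ sin φ₂.
λ₂ = -28.115° + 46.559° = 18.444°.
The forward bearing on arrival equals the back-azimuth from the destination plus 180°.
Back-azimuth from P₂ (26.0°, 18.4°) to P₁ (51.2°, -28.1°), with Δλ' = λ₁ − λ₂ = -46.6°: atan2( sin Δλ' cos φ₁ , cos φ₂ sin φ₁ − sin φ₂ cos φ₁ cos Δλ' ) = 318.4°.
Final bearing = (318.4° + 180°) mod 360° = 138.4°.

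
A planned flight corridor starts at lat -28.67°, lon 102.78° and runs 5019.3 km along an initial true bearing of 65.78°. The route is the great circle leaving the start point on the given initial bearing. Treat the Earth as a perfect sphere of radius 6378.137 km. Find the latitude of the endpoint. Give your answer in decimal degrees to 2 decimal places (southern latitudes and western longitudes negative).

Angular distance δ = d/R = 5019.3 / 6378.137 = 0.786954 rad.
Converting: φ₁ = -0.500386 rad, θ = 1.148078 rad.
Applying the spherical law of cosines for sides, sin φ₂ = sin φ₁ cos δ + cos φ₁ sin δ cos θ = -0.083801, so φ₂ = -4.81°.
Δλ = atan2( sin θ sin δ cos φ₁ , cos δ − sin φ₁ sin φ₂ ) = atan2(0.566683, 0.665801) = 0.705149 rad = 40.40°.
Hence λ₂ = 102.78° + 40.40° = 143.18°.

latitude -4.81°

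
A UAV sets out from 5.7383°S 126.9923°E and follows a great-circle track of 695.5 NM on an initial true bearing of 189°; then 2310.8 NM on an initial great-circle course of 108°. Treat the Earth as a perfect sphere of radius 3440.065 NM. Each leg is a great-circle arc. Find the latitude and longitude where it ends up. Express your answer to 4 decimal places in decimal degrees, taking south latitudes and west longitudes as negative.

latitude -24.5112°, longitude 165.6879°

Apply the spherical direct solution leg by leg, carrying full precision between legs.
Leg 1: from (-5.7383°, 126.9923°), δ = 695.5/3440.065 = 0.202176 rad, θ = 189° → φ = -17.1746°, λ = 125.1082°.
Leg 2: from (-17.1746°, 125.1082°), δ = 2310.8/3440.065 = 0.671731 rad, θ = 108° → φ = -24.5112°, λ = 165.6879°.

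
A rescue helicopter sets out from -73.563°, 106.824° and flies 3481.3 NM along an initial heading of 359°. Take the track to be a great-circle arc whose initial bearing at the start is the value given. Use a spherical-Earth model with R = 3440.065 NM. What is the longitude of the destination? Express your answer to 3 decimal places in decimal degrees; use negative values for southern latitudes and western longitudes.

longitude 105.944°

Angular distance δ = d/R = 3481.3 / 3440.065 = 1.011987 rad.
Start latitude φ₁ = -1.283917 rad; initial bearing θ = 6.265732 rad.
Destination latitude: φ₂ = arcsin( sin φ₁ cos δ + cos φ₁ sin δ cos θ ) = arcsin(-0.268627) = -15.583°.
Then Δλ = atan2(-0.004187, 0.272528) = -0.015363 rad, from sin θ sin δ cos φ₁ over cos δ − sin φ₁ sin φ₂.
λ₂ = 106.824° + -0.880° = 105.944°.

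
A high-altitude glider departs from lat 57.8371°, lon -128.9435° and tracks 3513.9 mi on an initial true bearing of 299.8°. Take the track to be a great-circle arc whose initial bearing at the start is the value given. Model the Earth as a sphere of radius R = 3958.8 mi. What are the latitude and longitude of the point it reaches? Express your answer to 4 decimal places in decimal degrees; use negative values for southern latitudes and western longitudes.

Angular distance δ = d/R = 3513.9 / 3958.8 = 0.887617 rad.
With φ₁ = 57.8371° = 1.009448 rad and θ = 299.8° = 5.232497 rad:
Applying the spherical law of cosines for sides, sin φ₂ = sin φ₁ cos δ + cos φ₁ sin δ cos θ = 0.739567, so φ₂ = 47.6945°.
Then Δλ = atan2(-0.358264, 0.005190) = -1.556310 rad, from sin θ sin δ cos φ₁ over cos δ − sin φ₁ sin φ₂.
λ₂ = -128.9435° + -89.1700° = -218.1135°, normalized to (−180°, 180°] → 141.8865°.

latitude 47.6945°, longitude 141.8865°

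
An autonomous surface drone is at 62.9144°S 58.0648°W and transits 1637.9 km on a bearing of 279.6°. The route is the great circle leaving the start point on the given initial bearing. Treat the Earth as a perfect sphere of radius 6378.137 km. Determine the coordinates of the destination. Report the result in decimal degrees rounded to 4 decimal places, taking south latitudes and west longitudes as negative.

latitude -57.3355°, longitude -85.7103°

Central angle δ = d/R = 0.256799 rad.
Start latitude φ₁ = -1.098063 rad; initial bearing θ = 4.879941 rad.
Applying the spherical law of cosines for sides, sin φ₂ = sin φ₁ cos δ + cos φ₁ sin δ cos θ = -0.841846, so φ₂ = -57.3355°.
For the longitude increment, Δλ = atan2( sin θ sin δ cos φ₁, cos δ − sin φ₁ sin φ₂ ) = atan2(-0.114026, 0.217690) = -27.6455°.
Hence λ₂ = -58.0648° + -27.6455° = -85.7103°.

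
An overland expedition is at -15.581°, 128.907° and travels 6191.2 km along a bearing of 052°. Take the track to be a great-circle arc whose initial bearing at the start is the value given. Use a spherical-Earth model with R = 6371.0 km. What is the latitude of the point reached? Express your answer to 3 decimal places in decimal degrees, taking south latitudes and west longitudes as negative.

latitude 19.776°

The arc subtends δ = 6191.2/6371 = 0.971778 rad at the centre.
Converting: φ₁ = -0.271940 rad, θ = 0.907571 rad.
Destination latitude: φ₂ = arcsin( sin φ₁ cos δ + cos φ₁ sin δ cos θ ) = arcsin(0.338338) = 19.776°.
For the longitude increment, Δλ = atan2( sin θ sin δ cos φ₁, cos δ − sin φ₁ sin φ₂ ) = atan2(0.626894, 0.654709) = 43.757°.
λ₂ = 128.907° + 43.757° = 172.664°.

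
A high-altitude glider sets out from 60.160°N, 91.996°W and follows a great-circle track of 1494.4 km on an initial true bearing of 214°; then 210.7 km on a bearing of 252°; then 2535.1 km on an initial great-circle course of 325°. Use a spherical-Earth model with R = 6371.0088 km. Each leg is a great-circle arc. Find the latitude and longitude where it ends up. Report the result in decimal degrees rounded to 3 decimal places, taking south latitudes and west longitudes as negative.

Apply the spherical direct solution leg by leg, carrying full precision between legs.
Leg 1: from (60.160°, -91.996°), δ = 1494.4/6371.0088 = 0.234563 rad, θ = 214° → φ = 48.399°, λ = -103.285°.
Leg 2: from (48.399°, -103.285°), δ = 210.7/6371.0088 = 0.033072 rad, θ = 252° → φ = 47.782°, λ = -105.967°.
Leg 3: from (47.782°, -105.967°), δ = 2535.1/6371.0088 = 0.397912 rad, θ = 325° → φ = 63.640°, λ = -136.005°.

latitude 63.640°, longitude -136.005°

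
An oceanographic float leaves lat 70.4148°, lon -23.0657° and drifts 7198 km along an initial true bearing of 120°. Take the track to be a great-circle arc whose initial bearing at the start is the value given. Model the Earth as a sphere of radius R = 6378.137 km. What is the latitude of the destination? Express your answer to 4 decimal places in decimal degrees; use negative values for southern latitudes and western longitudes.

latitude 14.5804°

Angular distance δ = d/R = 7198 / 6378.137 = 1.128543 rad.
Start latitude φ₁ = 1.228970 rad; initial bearing θ = 2.094395 rad.
Applying the spherical law of cosines for sides, sin φ₂ = sin φ₁ cos δ + cos φ₁ sin δ cos θ = 0.251737, so φ₂ = 14.5804°.
Δλ = atan2( sin θ sin δ cos φ₁ , cos δ − sin φ₁ sin φ₂ ) = atan2(0.262369, 0.190804) = 0.942024 rad = 53.9740°.
Hence λ₂ = -23.0657° + 53.9740° = 30.9083°.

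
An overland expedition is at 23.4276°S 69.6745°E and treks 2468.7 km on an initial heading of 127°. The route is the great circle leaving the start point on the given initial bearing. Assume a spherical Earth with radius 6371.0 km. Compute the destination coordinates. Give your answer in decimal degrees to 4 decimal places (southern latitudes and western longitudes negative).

Angular distance δ = d/R = 2468.7 / 6371 = 0.387490 rad.
Converting: φ₁ = -0.408889 rad, θ = 2.216568 rad.
sin φ₂ = sin φ₁ cos δ + cos φ₁ sin δ cos θ = (-0.397590)(0.925860) + (0.917563)(0.377866)(-0.601815) = -0.576772
φ₂ = asin(-0.576772) = -0.614771 rad = -35.2238°.
Then Δλ = atan2(0.276900, 0.696542) = 0.378379 rad, from sin θ sin δ cos φ₁ over cos δ − sin φ₁ sin φ₂.
Hence λ₂ = 69.6745° + 21.6795° = 91.3540°.

latitude -35.2238°, longitude 91.3540°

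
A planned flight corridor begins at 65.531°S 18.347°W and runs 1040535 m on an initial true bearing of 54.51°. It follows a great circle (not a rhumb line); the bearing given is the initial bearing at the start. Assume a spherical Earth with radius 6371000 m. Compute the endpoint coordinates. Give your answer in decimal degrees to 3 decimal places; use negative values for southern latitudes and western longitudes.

δ = 1040535/6371000 = 0.163324 rad (9.3578°).
With φ₁ = -65.531° = -1.143732 rad and θ = 54.51° = 0.951379 rad:
Destination latitude: φ₂ = arcsin( sin φ₁ cos δ + cos φ₁ sin δ cos θ ) = arcsin(-0.858973) = -59.201°.
Δλ = atan2( sin θ sin δ cos φ₁ , cos δ − sin φ₁ sin φ₂ ) = atan2(0.054836, 0.204867) = 0.261536 rad = 14.985°.
λ₂ = λ₁ + Δλ = -3.362°.

latitude -59.201°, longitude -3.362°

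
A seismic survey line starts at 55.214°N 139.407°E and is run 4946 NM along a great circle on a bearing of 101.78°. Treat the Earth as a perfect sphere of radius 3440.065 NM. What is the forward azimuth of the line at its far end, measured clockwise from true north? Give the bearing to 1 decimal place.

final bearing 146.0°

Central angle δ = d/R = 1.437764 rad.
With φ₁ = 55.214° = 0.963666 rad and θ = 101.78° = 1.776396 rad:
sin φ₂ = sin φ₁ cos δ + cos φ₁ sin δ cos θ = (0.821289)(0.132641) + (0.570513)(0.991164)(-0.204154) = -0.006507
φ₂ = asin(-0.006507) = -0.006507 rad = -0.373°.
For the longitude increment, Δλ = atan2( sin θ sin δ cos φ₁, cos δ − sin φ₁ sin φ₂ ) = atan2(0.553562, 0.137985) = 76.003°.
λ₂ = 139.407° + 76.003° = 215.410°, normalized to (−180°, 180°] → -144.590°.
The forward bearing on arrival equals the back-azimuth from the destination plus 180°.
Back-azimuth from P₂ (-0.4°, -144.6°) to P₁ (55.2°, 139.4°), with Δλ' = λ₁ − λ₂ = 284.0°: atan2( sin Δλ' cos φ₁ , cos φ₂ sin φ₁ − sin φ₂ cos φ₁ cos Δλ' ) = 326.0°.
Final bearing = (326.0° + 180°) mod 360° = 146.0°.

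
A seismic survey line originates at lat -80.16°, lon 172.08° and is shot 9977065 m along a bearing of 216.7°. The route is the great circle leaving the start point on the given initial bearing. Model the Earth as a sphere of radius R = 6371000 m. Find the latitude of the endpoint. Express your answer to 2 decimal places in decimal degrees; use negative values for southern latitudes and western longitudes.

The arc subtends δ = 9977065/6371000 = 1.566012 rad at the centre.
With φ₁ = -80.16° = -1.399056 rad and θ = 216.7° = 3.782128 rad:
sin φ₂ = sin φ₁ cos δ + cos φ₁ sin δ cos θ = (-0.985289)(0.004784) + (0.170897)(0.999989)(-0.801776) = -0.141733
φ₂ = asin(-0.141733) = -0.142212 rad = -8.15°.
Then Δλ = atan2(-0.102131, -0.134864) = -2.493442 rad, from sin θ sin δ cos φ₁ over cos δ − sin φ₁ sin φ₂.
λ₂ = λ₁ + Δλ = 29.22°.

latitude -8.15°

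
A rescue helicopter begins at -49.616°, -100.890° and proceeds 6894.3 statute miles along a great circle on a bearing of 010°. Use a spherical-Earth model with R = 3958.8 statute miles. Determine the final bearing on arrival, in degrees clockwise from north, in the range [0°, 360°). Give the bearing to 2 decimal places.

δ = 6894.3/3958.8 = 1.741513 rad (99.7813°).
Converting: φ₁ = -0.865963 rad, θ = 0.174533 rad.
Applying the spherical law of cosines for sides, sin φ₂ = sin φ₁ cos δ + cos φ₁ sin δ cos θ = 0.758196, so φ₂ = 49.305°.
Δλ = atan2( sin θ sin δ cos φ₁ , cos δ − sin φ₁ sin φ₂ ) = atan2(0.110872, 0.407644) = 0.265559 rad = 15.215°.
Hence λ₂ = -100.890° + 15.215° = -85.675°.
The forward bearing on arrival equals the back-azimuth from the destination plus 180°.
Back-azimuth from P₂ (49.31°, -85.67°) to P₁ (-49.62°, -100.89°), with Δλ' = λ₁ − λ₂ = -15.22°: atan2( sin Δλ' cos φ₁ , cos φ₂ sin φ₁ − sin φ₂ cos φ₁ cos Δλ' ) = 189.94°.
Final bearing = (189.94° + 180°) mod 360° = 9.94°.

final bearing 9.94°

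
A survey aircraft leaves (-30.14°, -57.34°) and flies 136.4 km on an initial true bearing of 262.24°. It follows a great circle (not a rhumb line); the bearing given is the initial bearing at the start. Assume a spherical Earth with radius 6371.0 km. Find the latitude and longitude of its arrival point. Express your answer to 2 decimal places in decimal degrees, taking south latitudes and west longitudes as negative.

latitude -30.30°, longitude -58.75°

δ = 136.4/6371 = 0.021410 rad (1.2267°).
Start latitude φ₁ = -0.526042 rad; initial bearing θ = 4.576951 rad.
Destination latitude: φ₂ = arcsin( sin φ₁ cos δ + cos φ₁ sin δ cos θ ) = arcsin(-0.504499) = -30.30°.
Δλ = atan2( sin θ sin δ cos φ₁ , cos δ − sin φ₁ sin φ₂ ) = atan2(-0.018344, 0.746454) = -0.024570 rad = -1.41°.
λ₂ = λ₁ + Δλ = -58.75°.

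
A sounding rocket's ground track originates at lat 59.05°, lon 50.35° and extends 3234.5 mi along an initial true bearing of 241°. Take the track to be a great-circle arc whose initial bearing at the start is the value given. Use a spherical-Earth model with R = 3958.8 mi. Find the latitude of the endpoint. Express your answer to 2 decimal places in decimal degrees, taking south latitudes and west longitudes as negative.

The arc subtends δ = 3234.5/3958.8 = 0.817041 rad at the centre.
Converting: φ₁ = 1.030617 rad, θ = 4.206243 rad.
sin φ₂ = sin φ₁ cos δ + cos φ₁ sin δ cos θ = (0.857616)(0.684382) + (0.514290)(0.729124)(-0.484810) = 0.405143
φ₂ = asin(0.405143) = 0.417135 rad = 23.90°.
Then Δλ = atan2(-0.327966, 0.336925) = -0.771924 rad, from sin θ sin δ cos φ₁ over cos δ − sin φ₁ sin φ₂.
λ₂ = 50.35° + -44.23° = 6.12°.

latitude 23.90°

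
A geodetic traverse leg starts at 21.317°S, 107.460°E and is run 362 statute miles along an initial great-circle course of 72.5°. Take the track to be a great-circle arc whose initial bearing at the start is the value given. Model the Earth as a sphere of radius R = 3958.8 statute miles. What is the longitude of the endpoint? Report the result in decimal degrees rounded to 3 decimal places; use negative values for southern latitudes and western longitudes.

Central angle δ = d/R = 0.091442 rad.
With φ₁ = -21.317° = -0.372052 rad and θ = 72.5° = 1.265364 rad:
sin φ₂ = sin φ₁ cos δ + cos φ₁ sin δ cos θ = (-0.363528)(0.995822) + (0.931583)(0.091314)(0.300706) = -0.336429
φ₂ = asin(-0.336429) = -0.343122 rad = -19.659°.
Δλ = atan2( sin θ sin δ cos φ₁ , cos δ − sin φ₁ sin φ₂ ) = atan2(0.081130, 0.873521) = 0.092611 rad = 5.306°.
λ₂ = 107.460° + 5.306° = 112.766°.

longitude 112.766°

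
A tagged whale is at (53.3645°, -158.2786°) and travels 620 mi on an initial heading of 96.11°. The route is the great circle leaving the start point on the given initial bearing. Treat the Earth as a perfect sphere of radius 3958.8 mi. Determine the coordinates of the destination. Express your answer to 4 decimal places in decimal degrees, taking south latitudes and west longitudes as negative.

latitude 51.5103°, longitude -143.8492°

Angular distance δ = d/R = 620 / 3958.8 = 0.156613 rad.
Start latitude φ₁ = 0.931386 rad; initial bearing θ = 1.677436 rad.
Applying the spherical law of cosines for sides, sin φ₂ = sin φ₁ cos δ + cos φ₁ sin δ cos θ = 0.782720, so φ₂ = 51.5103°.
Δλ = atan2( sin θ sin δ cos φ₁ , cos δ − sin φ₁ sin φ₂ ) = atan2(0.092544, 0.359669) = 0.251841 rad = 14.4294°.
Hence λ₂ = -158.2786° + 14.4294° = -143.8492°.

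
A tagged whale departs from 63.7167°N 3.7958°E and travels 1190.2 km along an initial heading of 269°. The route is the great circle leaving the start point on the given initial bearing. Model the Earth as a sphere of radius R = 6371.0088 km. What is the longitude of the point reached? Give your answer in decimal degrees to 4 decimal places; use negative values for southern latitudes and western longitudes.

longitude -19.1795°

Central angle δ = d/R = 0.186815 rad.
Converting: φ₁ = 1.112066 rad, θ = 4.694936 rad.
sin φ₂ = sin φ₁ cos δ + cos φ₁ sin δ cos θ = (0.896616)(0.982601) + (0.442810)(0.185730)(-0.017452) = 0.879580
φ₂ = asin(0.879580) = 1.074978 rad = 61.5917°.
For the longitude increment, Δλ = atan2( sin θ sin δ cos φ₁, cos δ − sin φ₁ sin φ₂ ) = atan2(-0.082231, 0.193956) = -22.9753°.
λ₂ = λ₁ + Δλ = -19.1795°.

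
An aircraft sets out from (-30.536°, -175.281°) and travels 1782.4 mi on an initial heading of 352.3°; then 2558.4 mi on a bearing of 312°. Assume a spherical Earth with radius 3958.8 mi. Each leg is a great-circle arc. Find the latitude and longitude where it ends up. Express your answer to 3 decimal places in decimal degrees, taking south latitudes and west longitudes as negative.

latitude 19.439°, longitude 153.032°

Apply the spherical direct solution leg by leg, carrying full precision between legs.
Leg 1: from (-30.536°, -175.281°), δ = 1782.4/3958.8 = 0.450237 rad, θ = 352.3° → φ = -4.934°, λ = -178.636°.
Leg 2: from (-4.934°, -178.636°), δ = 2558.4/3958.8 = 0.646256 rad, θ = 312° → φ = 19.439°, λ = 153.032°.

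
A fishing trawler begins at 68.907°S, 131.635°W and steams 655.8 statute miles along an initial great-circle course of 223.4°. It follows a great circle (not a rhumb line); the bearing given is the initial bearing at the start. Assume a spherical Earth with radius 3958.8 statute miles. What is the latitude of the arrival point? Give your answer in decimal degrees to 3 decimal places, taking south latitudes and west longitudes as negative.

latitude -74.439°

δ = 655.8/3958.8 = 0.165656 rad (9.4914°).
Converting: φ₁ = -1.202654 rad, θ = 3.899066 rad.
sin φ₂ = sin φ₁ cos δ + cos φ₁ sin δ cos θ = (-0.932998)(0.986310) + (0.359883)(0.164900)(-0.726575) = -0.963343
φ₂ = asin(-0.963343) = -1.299198 rad = -74.439°.
Δλ = atan2( sin θ sin δ cos φ₁ , cos δ − sin φ₁ sin φ₂ ) = atan2(-0.040775, 0.087513) = -0.436020 rad = -24.982°.
Hence λ₂ = -131.635° + -24.982° = -156.617°.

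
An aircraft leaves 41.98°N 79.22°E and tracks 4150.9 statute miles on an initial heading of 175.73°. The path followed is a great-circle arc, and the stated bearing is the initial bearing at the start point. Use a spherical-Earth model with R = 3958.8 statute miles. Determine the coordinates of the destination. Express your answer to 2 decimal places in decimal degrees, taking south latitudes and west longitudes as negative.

δ = 4150.9/3958.8 = 1.048525 rad (60.0760°).
With φ₁ = 41.98° = 0.732689 rad and θ = 175.73° = 3.067067 rad:
sin φ₂ = sin φ₁ cos δ + cos φ₁ sin δ cos θ = (0.668871)(0.498850) + (0.743378)(0.866688)(-0.997224) = -0.308822
φ₂ = asin(-0.308822) = -0.313955 rad = -17.99°.
Δλ = atan2( sin θ sin δ cos φ₁ , cos δ − sin φ₁ sin φ₂ ) = atan2(0.047971, 0.705413) = 0.067899 rad = 3.89°.
λ₂ = λ₁ + Δλ = 83.11°.

latitude -17.99°, longitude 83.11°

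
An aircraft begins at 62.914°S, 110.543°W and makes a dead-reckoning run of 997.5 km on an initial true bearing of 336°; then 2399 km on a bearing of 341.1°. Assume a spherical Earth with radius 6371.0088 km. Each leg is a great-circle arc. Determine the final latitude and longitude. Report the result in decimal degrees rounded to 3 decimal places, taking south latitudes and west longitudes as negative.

Apply the spherical direct solution leg by leg, carrying full precision between legs.
Leg 1: from (-62.914°, -110.543°), δ = 997.5/6371.0088 = 0.156569 rad, θ = 336° → φ = -54.545°, λ = -116.820°.
Leg 2: from (-54.545°, -116.820°), δ = 2399/6371.0088 = 0.376549 rad, θ = 341.1° → φ = -33.759°, λ = -125.057°.

latitude -33.759°, longitude -125.057°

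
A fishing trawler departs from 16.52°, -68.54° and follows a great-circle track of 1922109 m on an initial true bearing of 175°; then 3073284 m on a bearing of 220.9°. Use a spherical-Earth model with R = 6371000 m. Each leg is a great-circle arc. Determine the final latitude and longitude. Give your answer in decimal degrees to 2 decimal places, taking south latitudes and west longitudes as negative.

latitude -21.19°, longitude -86.07°

Apply the spherical direct solution leg by leg, carrying full precision between legs.
Leg 1: from (16.52°, -68.54°), δ = 1922109/6371000 = 0.301697 rad, θ = 175° → φ = -0.70°, λ = -67.06°.
Leg 2: from (-0.70°, -67.06°), δ = 3073284/6371000 = 0.482386 rad, θ = 220.9° → φ = -21.19°, λ = -86.07°.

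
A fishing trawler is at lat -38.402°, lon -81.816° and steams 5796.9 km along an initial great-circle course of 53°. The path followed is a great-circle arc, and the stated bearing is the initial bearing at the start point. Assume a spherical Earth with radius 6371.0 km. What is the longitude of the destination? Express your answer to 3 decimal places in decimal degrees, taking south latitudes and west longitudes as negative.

The arc subtends δ = 5796.9/6371 = 0.909889 rad at the centre.
Start latitude φ₁ = -0.670241 rad; initial bearing θ = 0.925025 rad.
sin φ₂ = sin φ₁ cos δ + cos φ₁ sin δ cos θ = (-0.621175)(0.613834) + (0.783672)(0.789435)(0.601815) = -0.008980
φ₂ = asin(-0.008980) = -0.008981 rad = -0.515°.
For the longitude increment, Δλ = atan2( sin θ sin δ cos φ₁, cos δ − sin φ₁ sin φ₂ ) = atan2(0.494082, 0.608255) = 39.087°.
Hence λ₂ = -81.816° + 39.087° = -42.729°.

longitude -42.729°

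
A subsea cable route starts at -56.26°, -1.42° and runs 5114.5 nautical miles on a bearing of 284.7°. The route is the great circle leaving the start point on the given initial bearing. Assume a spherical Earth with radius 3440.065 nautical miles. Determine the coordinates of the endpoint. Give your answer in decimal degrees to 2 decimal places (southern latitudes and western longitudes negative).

latitude 4.05°, longitude -76.50°

Central angle δ = d/R = 1.486745 rad.
Start latitude φ₁ = -0.981922 rad; initial bearing θ = 4.968952 rad.
Applying the spherical law of cosines for sides, sin φ₂ = sin φ₁ cos δ + cos φ₁ sin δ cos θ = 0.070634, so φ₂ = 4.05°.
Then Δλ = atan2(-0.535348, 0.142689) = -1.310317 rad, from sin θ sin δ cos φ₁ over cos δ − sin φ₁ sin φ₂.
λ₂ = λ₁ + Δλ = -76.50°.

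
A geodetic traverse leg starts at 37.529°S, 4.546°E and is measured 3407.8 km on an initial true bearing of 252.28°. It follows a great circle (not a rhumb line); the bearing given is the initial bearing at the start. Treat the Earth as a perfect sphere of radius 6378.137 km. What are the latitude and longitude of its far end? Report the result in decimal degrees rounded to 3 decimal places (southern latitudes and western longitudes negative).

latitude -40.329°, longitude -34.970°

Central angle δ = d/R = 0.534294 rad.
Start latitude φ₁ = -0.655005 rad; initial bearing θ = 4.403117 rad.
Destination latitude: φ₂ = arcsin( sin φ₁ cos δ + cos φ₁ sin δ cos θ ) = arcsin(-0.647179) = -40.329°.
Δλ = atan2( sin θ sin δ cos φ₁ , cos δ − sin φ₁ sin φ₂ ) = atan2(-0.384685, 0.466391) = -0.689688 rad = -39.516°.
λ₂ = 4.546° + -39.516° = -34.970°.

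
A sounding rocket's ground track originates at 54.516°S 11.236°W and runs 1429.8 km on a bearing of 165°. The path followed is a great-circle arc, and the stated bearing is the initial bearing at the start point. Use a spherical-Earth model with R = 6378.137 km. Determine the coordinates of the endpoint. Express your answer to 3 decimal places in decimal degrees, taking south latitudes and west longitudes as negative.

latitude -66.714°, longitude -2.867°

Angular distance δ = d/R = 1429.8 / 6378.137 = 0.224172 rad.
With φ₁ = -54.516° = -0.951484 rad and θ = 165° = 2.879793 rad:
Destination latitude: φ₂ = arcsin( sin φ₁ cos δ + cos φ₁ sin δ cos θ ) = arcsin(-0.918546) = -66.714°.
Δλ = atan2( sin θ sin δ cos φ₁ , cos δ − sin φ₁ sin φ₂ ) = atan2(0.033398, 0.227027) = 0.146062 rad = 8.369°.
Hence λ₂ = -11.236° + 8.369° = -2.867°.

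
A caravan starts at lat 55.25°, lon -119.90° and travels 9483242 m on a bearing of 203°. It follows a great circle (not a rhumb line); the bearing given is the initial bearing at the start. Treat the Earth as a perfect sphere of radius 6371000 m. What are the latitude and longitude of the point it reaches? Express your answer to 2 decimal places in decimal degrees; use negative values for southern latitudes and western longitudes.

latitude -27.09°, longitude -145.84°

Central angle δ = d/R = 1.488501 rad.
Converting: φ₁ = 0.964294 rad, θ = 3.543018 rad.
Destination latitude: φ₂ = arcsin( sin φ₁ cos δ + cos φ₁ sin δ cos θ ) = arcsin(-0.455368) = -27.09°.
Then Δλ = atan2(-0.221962, 0.456354) = -0.452693 rad, from sin θ sin δ cos φ₁ over cos δ − sin φ₁ sin φ₂.
Hence λ₂ = -119.90° + -25.94° = -145.84°.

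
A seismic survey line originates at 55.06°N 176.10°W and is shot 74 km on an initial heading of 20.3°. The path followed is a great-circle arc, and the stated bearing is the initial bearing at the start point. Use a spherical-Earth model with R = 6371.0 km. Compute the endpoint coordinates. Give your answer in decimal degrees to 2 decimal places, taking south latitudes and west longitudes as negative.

latitude 55.68°, longitude -175.69°

δ = 74/6371 = 0.011615 rad (0.6655°).
With φ₁ = 55.06° = 0.960978 rad and θ = 20.3° = 0.354302 rad:
Applying the spherical law of cosines for sides, sin φ₂ = sin φ₁ cos δ + cos φ₁ sin δ cos θ = 0.825936, so φ₂ = 55.68°.
Δλ = atan2( sin θ sin δ cos φ₁ , cos δ − sin φ₁ sin φ₂ ) = atan2(0.002308, 0.322870) = 0.007148 rad = 0.41°.
Hence λ₂ = -176.10° + 0.41° = -175.69°.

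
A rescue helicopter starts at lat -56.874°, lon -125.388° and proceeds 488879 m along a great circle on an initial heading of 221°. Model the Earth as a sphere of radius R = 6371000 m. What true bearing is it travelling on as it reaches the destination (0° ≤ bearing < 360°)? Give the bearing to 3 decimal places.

final bearing 225.934°

Central angle δ = d/R = 0.076735 rad.
Start latitude φ₁ = -0.992639 rad; initial bearing θ = 3.857178 rad.
sin φ₂ = sin φ₁ cos δ + cos φ₁ sin δ cos θ = (-0.837471)(0.997057) + (0.546482)(0.076660)(-0.754710) = -0.866624
φ₂ = asin(-0.866624) = -1.048395 rad = -60.069°.
Δλ = atan2( sin θ sin δ cos φ₁ , cos δ − sin φ₁ sin φ₂ ) = atan2(-0.027484, 0.271285) = -0.100967 rad = -5.785°.
λ₂ = -125.388° + -5.785° = -131.173°.
The forward bearing on arrival equals the back-azimuth from the destination plus 180°.
Back-azimuth from P₂ (-60.069°, -131.173°) to P₁ (-56.874°, -125.388°), with Δλ' = λ₁ − λ₂ = 5.785°: atan2( sin Δλ' cos φ₁ , cos φ₂ sin φ₁ − sin φ₂ cos φ₁ cos Δλ' ) = 45.934°.
Final bearing = (45.934° + 180°) mod 360° = 225.934°.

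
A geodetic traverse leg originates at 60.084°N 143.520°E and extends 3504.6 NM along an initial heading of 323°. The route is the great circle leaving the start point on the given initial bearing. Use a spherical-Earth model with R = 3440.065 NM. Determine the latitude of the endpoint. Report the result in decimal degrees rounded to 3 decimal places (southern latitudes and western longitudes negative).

δ = 3504.6/3440.065 = 1.018760 rad (58.3706°).
Start latitude φ₁ = 1.048664 rad; initial bearing θ = 5.637413 rad.
sin φ₂ = sin φ₁ cos δ + cos φ₁ sin δ cos θ = (0.866758)(0.524422) + (0.498730)(0.851458)(0.798636) = 0.793686
φ₂ = asin(0.793686) = 0.916844 rad = 52.531°.
For the longitude increment, Δλ = atan2( sin θ sin δ cos φ₁, cos δ − sin φ₁ sin φ₂ ) = atan2(-0.255559, -0.163511) = -122.612°.
λ₂ = λ₁ + Δλ = 20.908°.

latitude 52.531°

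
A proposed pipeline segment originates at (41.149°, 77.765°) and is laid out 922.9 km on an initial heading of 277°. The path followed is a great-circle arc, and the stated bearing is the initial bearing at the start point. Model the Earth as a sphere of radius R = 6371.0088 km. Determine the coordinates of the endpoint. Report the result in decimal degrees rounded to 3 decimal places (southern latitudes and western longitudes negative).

latitude 41.634°, longitude 66.713°

Angular distance δ = d/R = 922.9 / 6371.0088 = 0.144859 rad.
Start latitude φ₁ = 0.718186 rad; initial bearing θ = 4.834562 rad.
Applying the spherical law of cosines for sides, sin φ₂ = sin φ₁ cos δ + cos φ₁ sin δ cos θ = 0.664374, so φ₂ = 41.634°.
Then Δλ = atan2(-0.107888, 0.552355) = -0.192895 rad, from sin θ sin δ cos φ₁ over cos δ − sin φ₁ sin φ₂.
λ₂ = 77.765° + -11.052° = 66.713°.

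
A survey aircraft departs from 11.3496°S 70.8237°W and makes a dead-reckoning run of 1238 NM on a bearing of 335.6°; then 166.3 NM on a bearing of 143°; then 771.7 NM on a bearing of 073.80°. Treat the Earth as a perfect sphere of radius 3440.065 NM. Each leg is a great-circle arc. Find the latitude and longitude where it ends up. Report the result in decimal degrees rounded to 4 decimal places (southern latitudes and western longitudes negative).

latitude 8.7039°, longitude -65.1071°

Apply the spherical direct solution leg by leg, carrying full precision between legs.
Leg 1: from (-11.3496°, -70.8237°), δ = 1238/3440.065 = 0.359877 rad, θ = 335.6° → φ = 7.4838°, λ = -79.2611°.
Leg 2: from (7.4838°, -79.2611°), δ = 166.3/3440.065 = 0.048342 rad, θ = 143° → φ = 5.2689°, λ = -77.5875°.
Leg 3: from (5.2689°, -77.5875°), δ = 771.7/3440.065 = 0.224327 rad, θ = 73.8° → φ = 8.7039°, λ = -65.1071°.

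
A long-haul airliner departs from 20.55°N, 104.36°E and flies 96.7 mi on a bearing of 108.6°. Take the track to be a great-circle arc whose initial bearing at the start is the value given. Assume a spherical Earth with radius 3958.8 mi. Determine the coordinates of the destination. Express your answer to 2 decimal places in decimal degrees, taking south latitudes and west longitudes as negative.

latitude 20.10°, longitude 105.77°

Angular distance δ = d/R = 96.7 / 3958.8 = 0.024427 rad.
Converting: φ₁ = 0.358665 rad, θ = 1.895428 rad.
Destination latitude: φ₂ = arcsin( sin φ₁ cos δ + cos φ₁ sin δ cos θ ) = arcsin(0.343625) = 20.10°.
Then Δλ = atan2(0.021675, 0.879081) = 0.024652 rad, from sin θ sin δ cos φ₁ over cos δ − sin φ₁ sin φ₂.
λ₂ = 104.36° + 1.41° = 105.77°.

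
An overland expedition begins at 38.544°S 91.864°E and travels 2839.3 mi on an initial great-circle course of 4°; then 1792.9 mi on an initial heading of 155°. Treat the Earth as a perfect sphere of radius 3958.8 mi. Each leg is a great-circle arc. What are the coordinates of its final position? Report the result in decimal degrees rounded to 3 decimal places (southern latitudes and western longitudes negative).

latitude -20.936°, longitude 105.914°

Apply the spherical direct solution leg by leg, carrying full precision between legs.
Leg 1: from (-38.544°, 91.864°), δ = 2839.3/3958.8 = 0.717212 rad, θ = 4° → φ = 2.477°, λ = 94.494°.
Leg 2: from (2.477°, 94.494°), δ = 1792.9/3958.8 = 0.452890 rad, θ = 155° → φ = -20.936°, λ = 105.914°.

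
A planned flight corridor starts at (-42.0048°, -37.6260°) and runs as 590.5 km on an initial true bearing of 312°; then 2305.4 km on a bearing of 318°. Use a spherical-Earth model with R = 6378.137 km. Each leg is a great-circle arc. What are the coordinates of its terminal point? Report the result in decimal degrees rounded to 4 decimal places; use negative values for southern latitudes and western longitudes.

Apply the spherical direct solution leg by leg, carrying full precision between legs.
Leg 1: from (-42.0048°, -37.6260°), δ = 590.5/6378.137 = 0.092582 rad, θ = 312° → φ = -38.3423°, λ = -42.6513°.
Leg 2: from (-38.3423°, -42.6513°), δ = 2305.4/6378.137 = 0.361454 rad, θ = 318° → φ = -21.9720°, λ = -57.4345°.

latitude -21.9720°, longitude -57.4345°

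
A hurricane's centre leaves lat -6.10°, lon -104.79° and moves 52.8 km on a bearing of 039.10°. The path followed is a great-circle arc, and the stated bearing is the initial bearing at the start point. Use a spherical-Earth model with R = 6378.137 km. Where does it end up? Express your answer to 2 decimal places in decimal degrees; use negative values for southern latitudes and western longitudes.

Angular distance δ = d/R = 52.8 / 6378.137 = 0.008278 rad.
Start latitude φ₁ = -0.106465 rad; initial bearing θ = 0.682424 rad.
sin φ₂ = sin φ₁ cos δ + cos φ₁ sin δ cos θ = (-0.106264)(0.999966) + (0.994338)(0.008278)(0.776046) = -0.099873
φ₂ = asin(-0.099873) = -0.100039 rad = -5.73°.
Then Δλ = atan2(0.005191, 0.989353) = 0.005247 rad, from sin θ sin δ cos φ₁ over cos δ − sin φ₁ sin φ₂.
λ₂ = -104.79° + 0.30° = -104.49°.

latitude -5.73°, longitude -104.49°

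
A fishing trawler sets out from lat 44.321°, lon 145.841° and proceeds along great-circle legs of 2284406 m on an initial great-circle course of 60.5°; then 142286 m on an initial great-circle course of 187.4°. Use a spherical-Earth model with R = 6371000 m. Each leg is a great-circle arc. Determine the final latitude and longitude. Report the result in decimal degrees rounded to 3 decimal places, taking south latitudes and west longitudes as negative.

latitude 49.797°, longitude 174.666°

Apply the spherical direct solution leg by leg, carrying full precision between legs.
Leg 1: from (44.321°, 145.841°), δ = 2284406/6371000 = 0.358563 rad, θ = 60.5° → φ = 51.066°, λ = 174.921°.
Leg 2: from (51.066°, 174.921°), δ = 142286/6371000 = 0.022333 rad, θ = 187.4° → φ = 49.797°, λ = 174.666°.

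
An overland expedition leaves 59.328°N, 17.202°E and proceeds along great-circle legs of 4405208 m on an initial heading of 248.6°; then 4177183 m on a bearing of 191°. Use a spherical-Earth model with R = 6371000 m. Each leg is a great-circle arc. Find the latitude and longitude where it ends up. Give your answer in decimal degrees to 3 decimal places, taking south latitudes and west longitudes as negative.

latitude -4.079°, longitude -34.525°

Apply the spherical direct solution leg by leg, carrying full precision between legs.
Leg 1: from (59.328°, 17.202°), δ = 4405208/6371000 = 0.691447 rad, θ = 248.6° → φ = 32.947°, λ = -27.828°.
Leg 2: from (32.947°, -27.828°), δ = 4177183/6371000 = 0.655656 rad, θ = 191° → φ = -4.079°, λ = -34.525°.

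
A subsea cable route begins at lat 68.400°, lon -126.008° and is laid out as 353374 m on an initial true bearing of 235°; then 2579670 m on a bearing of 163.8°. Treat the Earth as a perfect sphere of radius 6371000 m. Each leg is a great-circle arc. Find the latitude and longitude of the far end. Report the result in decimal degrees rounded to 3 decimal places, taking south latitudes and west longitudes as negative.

Apply the spherical direct solution leg by leg, carrying full precision between legs.
Leg 1: from (68.400°, -126.008°), δ = 353374/6371000 = 0.055466 rad, θ = 235° → φ = 66.440°, λ = -132.532°.
Leg 2: from (66.440°, -132.532°), δ = 2579670/6371000 = 0.404908 rad, θ = 163.8° → φ = 43.734°, λ = -123.783°.

latitude 43.734°, longitude -123.783°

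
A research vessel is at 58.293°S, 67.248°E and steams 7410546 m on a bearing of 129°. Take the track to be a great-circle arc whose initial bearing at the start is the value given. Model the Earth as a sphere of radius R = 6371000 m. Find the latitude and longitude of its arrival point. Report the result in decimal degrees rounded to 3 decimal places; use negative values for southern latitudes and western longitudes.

latitude -39.860°, longitude 178.896°

δ = 7410546/6371000 = 1.163168 rad (66.6446°).
With φ₁ = -58.293° = -1.017405 rad and θ = 129° = 2.251475 rad:
Applying the spherical law of cosines for sides, sin φ₂ = sin φ₁ cos δ + cos φ₁ sin δ cos θ = -0.640918, so φ₂ = -39.860°.
Δλ = atan2( sin θ sin δ cos φ₁ , cos δ − sin φ₁ sin φ₂ ) = atan2(0.374982, -0.148827) = 1.948619 rad = 111.648°.
λ₂ = 67.248° + 111.648° = 178.896°.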